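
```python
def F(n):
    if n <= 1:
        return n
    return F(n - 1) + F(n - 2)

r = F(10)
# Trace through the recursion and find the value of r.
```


F(10)
= F(9) + F(8)
= (F(8) + F(7)) + F(8)
Computing bottom-up: F(0)=0, F(1)=1, F(2)=1, F(3)=2, F(4)=3, F(5)=5, F(6)=8, F(7)=13, F(8)=21, F(9)=34, F(10)=55
= 55


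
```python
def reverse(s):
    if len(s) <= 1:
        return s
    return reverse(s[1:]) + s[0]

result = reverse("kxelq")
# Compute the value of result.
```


reverse("kxelq")
= reverse("xelq") + "k"
= reverse("elq") + "x" + "k"
= reverse("lq") + "e" + "x" + "k"
= reverse("q") + "l" + "e" + "x" + "k"
= "q" + "l" + "e" + "x" + "k"
= "qlexk"


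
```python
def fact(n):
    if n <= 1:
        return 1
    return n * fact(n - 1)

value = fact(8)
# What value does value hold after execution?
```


fact(8)
= 8 * fact(7)
= 8 * 7 * fact(6)
= 8 * 7 * 6 * fact(5)
= 8 * 7 * 6 * 5 * fact(4)
= 8 * 7 * 6 * 5 * 4 * fact(3)
= 8 * 7 * 6 * 5 * 4 * 3 * fact(2)
= 8 * 7 * 6 * 5 * 4 * 3 * 2 * fact(1)
= 8 * 7 * 6 * 5 * 4 * 3 * 2 * 1
= 40320


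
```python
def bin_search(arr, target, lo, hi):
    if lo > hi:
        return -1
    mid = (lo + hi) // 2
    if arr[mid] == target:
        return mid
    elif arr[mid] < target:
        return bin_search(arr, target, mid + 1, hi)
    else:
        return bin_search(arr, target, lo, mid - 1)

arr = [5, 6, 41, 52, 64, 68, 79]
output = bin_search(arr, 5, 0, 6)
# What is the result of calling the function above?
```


bin_search(arr, 5, 0, 6)
lo=0, hi=6, mid=3, arr[mid]=52
52 > 5, search left half
lo=0, hi=2, mid=1, arr[mid]=6
6 > 5, search left half
lo=0, hi=0, mid=0, arr[mid]=5
arr[0] == 5, found at index 0
= 0


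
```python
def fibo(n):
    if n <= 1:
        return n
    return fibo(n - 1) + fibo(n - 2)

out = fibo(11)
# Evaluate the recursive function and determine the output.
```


fibo(11)
= fibo(10) + fibo(9)
= (fibo(9) + fibo(8)) + fibo(9)
Computing bottom-up: fibo(0)=0, fibo(1)=1, fibo(2)=1, fibo(3)=2, fibo(4)=3, fibo(5)=5, fibo(6)=8, fibo(7)=13, fibo(8)=21, fibo(9)=34, fibo(10)=55, fibo(11)=89
= 89


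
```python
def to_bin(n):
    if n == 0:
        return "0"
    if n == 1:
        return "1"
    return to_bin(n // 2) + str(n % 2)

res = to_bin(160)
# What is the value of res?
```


to_bin(160)
= to_bin(80) + "0"
= to_bin(40) + "0" + "0"
= to_bin(20) + "0" + "0" + "0"
= to_bin(10) + "0" + "0" + "0" + "0"
= to_bin(5) + "0" + "0" + "0" + "0" + "0"
= to_bin(2) + "1" + "0" + "0" + "0" + "0" + "0"
= to_bin(1) + "0" + "1" + "0" + "0" + "0" + "0" + "0"
= "1" + "0" + "1" + "0" + "0" + "0" + "0" + "0"
= "10100000"


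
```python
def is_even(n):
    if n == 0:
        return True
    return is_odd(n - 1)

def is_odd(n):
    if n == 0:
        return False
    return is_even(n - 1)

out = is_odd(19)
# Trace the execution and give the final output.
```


is_odd(19)
= is_even(18)
= is_odd(17)
= is_even(16)
= is_odd(15)
= is_even(14)
= is_odd(13)
= is_even(12)
= is_odd(11)
= is_even(10)
= is_odd(9)
= is_even(8)
= is_odd(7)
= is_even(6)
= is_odd(5)
= is_even(4)
= is_odd(3)
= is_even(2)
= is_odd(1)
= is_even(0)
n == 0: return True
= True


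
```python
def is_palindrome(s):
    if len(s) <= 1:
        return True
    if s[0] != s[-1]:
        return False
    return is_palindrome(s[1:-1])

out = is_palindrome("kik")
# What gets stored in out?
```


is_palindrome("kik")
"kik": s[0]='k' == s[-1]='k' -> is_palindrome("i")
"i": len <= 1 -> True
= True


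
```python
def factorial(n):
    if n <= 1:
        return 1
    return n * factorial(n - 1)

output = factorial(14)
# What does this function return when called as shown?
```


factorial(14)
= 14 * factorial(13)
= 14 * 13 * factorial(12)
= 14 * 13 * 12 * factorial(11)
= 14 * 13 * 12 * 11 * factorial(10)
= 14 * 13 * 12 * 11 * 10 * factorial(9)
= 14 * 13 * 12 * 11 * 10 * 9 * factorial(8)
= 14 * 13 * 12 * 11 * 10 * 9 * 8 * factorial(7)
= 14 * 13 * 12 * 11 * 10 * 9 * 8 * 7 * factorial(6)
= 14 * 13 * 12 * 11 * 10 * 9 * 8 * 7 * 6 * factorial(5)
= 14 * 13 * 12 * 11 * 10 * 9 * 8 * 7 * 6 * 5 * factorial(4)
= 14 * 13 * 12 * 11 * 10 * 9 * 8 * 7 * 6 * 5 * 4 * factorial(3)
= 14 * 13 * 12 * 11 * 10 * 9 * 8 * 7 * 6 * 5 * 4 * 3 * factorial(2)
= 14 * 13 * 12 * 11 * 10 * 9 * 8 * 7 * 6 * 5 * 4 * 3 * 2 * factorial(1)
= 14 * 13 * 12 * 11 * 10 * 9 * 8 * 7 * 6 * 5 * 4 * 3 * 2 * 1
= 87178291200


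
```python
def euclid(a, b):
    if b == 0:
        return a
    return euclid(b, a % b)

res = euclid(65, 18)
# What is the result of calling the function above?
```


euclid(65, 18)
= euclid(18, 65 % 18) = euclid(18, 11)
= euclid(11, 18 % 11) = euclid(11, 7)
= euclid(7, 11 % 7) = euclid(7, 4)
= euclid(4, 7 % 4) = euclid(4, 3)
= euclid(3, 4 % 3) = euclid(3, 1)
= euclid(1, 3 % 1) = euclid(1, 0)
b == 0, return a = 1


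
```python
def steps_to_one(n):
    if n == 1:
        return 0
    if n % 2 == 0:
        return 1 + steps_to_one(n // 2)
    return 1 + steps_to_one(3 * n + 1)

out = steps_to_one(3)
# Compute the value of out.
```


steps_to_one(3)
3 is odd -> 3*3+1 = 10 -> steps_to_one(10)
10 is even -> steps_to_one(5)
5 is odd -> 3*5+1 = 16 -> steps_to_one(16)
16 is even -> steps_to_one(8)
8 is even -> steps_to_one(4)
4 is even -> steps_to_one(2)
2 is even -> steps_to_one(1)
Reached 1 after 7 steps
= 7


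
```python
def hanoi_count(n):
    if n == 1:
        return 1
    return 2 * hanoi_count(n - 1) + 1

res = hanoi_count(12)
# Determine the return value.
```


hanoi_count(12)
= 2 * hanoi_count(11) + 1
= 2 * (2 * hanoi_count(10) + 1) + 1
= 2 * (2 * (2 * hanoi_count(9) + 1) + 1) + 1
= 2 * (2 * (2 * (2 * hanoi_count(8) + 1) + 1) + 1) + 1
= 2 * (2 * (2 * (2 * (2 * hanoi_count(7) + 1) + 1) + 1) + 1) + 1
= 2 * (2 * (2 * (2 * (2 * (2 * hanoi_count(6) + 1) + 1) + 1) + 1) + 1) + 1
= 2 * (2 * (2 * (2 * (2 * (2 * (2 * hanoi_count(5) + 1) + 1) + 1) + 1) + 1) + 1) + 1
= 2 * (2 * (2 * (2 * (2 * (2 * (2 * (2 * hanoi_count(4) + 1) + 1) + 1) + 1) + 1) + 1) + 1) + 1
= 2 * (2 * (2 * (2 * (2 * (2 * (2 * (2 * (2 * hanoi_count(3) + 1) + 1) + 1) + 1) + 1) + 1) + 1) + 1) + 1
= 2 * (2 * (2 * (2 * (2 * (2 * (2 * (2 * (2 * (2 * hanoi_count(2) + 1) + 1) + 1) + 1) + 1) + 1) + 1) + 1) + 1) + 1
= 2 * (2 * (2 * (2 * (2 * (2 * (2 * (2 * (2 * (2 * (2 * hanoi_count(1) + 1) + 1) + 1) + 1) + 1) + 1) + 1) + 1) + 1) + 1) + 1
Now compute bottom-up:
hanoi_count(1) = 1
hanoi_count(2) = 2 * 1 + 1 = 3
hanoi_count(3) = 2 * 3 + 1 = 7
hanoi_count(4) = 2 * 7 + 1 = 15
hanoi_count(5) = 2 * 15 + 1 = 31
hanoi_count(6) = 2 * 31 + 1 = 63
hanoi_count(7) = 2 * 63 + 1 = 127
hanoi_count(8) = 2 * 127 + 1 = 255
hanoi_count(9) = 2 * 255 + 1 = 511
hanoi_count(10) = 2 * 511 + 1 = 1023
hanoi_count(11) = 2 * 1023 + 1 = 2047
hanoi_count(12) = 2 * 2047 + 1 = 4095
= 4095


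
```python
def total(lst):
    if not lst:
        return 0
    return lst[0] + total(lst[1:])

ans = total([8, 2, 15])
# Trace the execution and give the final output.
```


total([8, 2, 15])
= 8 + total([2, 15])
= 8 + 2 + total([15])
= 8 + 2 + 15 + total([])
= 8 + 2 + 15 + 0
= 25


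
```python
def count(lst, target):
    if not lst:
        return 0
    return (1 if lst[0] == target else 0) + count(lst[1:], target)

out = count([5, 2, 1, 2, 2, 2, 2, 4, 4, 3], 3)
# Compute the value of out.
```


count([5, 2, 1, 2, 2, 2, 2, 4, 4, 3], 3)
lst[0]=5 != 3: 0 + count([2, 1, 2, 2, 2, 2, 4, 4, 3], 3)
lst[0]=2 != 3: 0 + count([1, 2, 2, 2, 2, 4, 4, 3], 3)
lst[0]=1 != 3: 0 + count([2, 2, 2, 2, 4, 4, 3], 3)
lst[0]=2 != 3: 0 + count([2, 2, 2, 4, 4, 3], 3)
lst[0]=2 != 3: 0 + count([2, 2, 4, 4, 3], 3)
lst[0]=2 != 3: 0 + count([2, 4, 4, 3], 3)
lst[0]=2 != 3: 0 + count([4, 4, 3], 3)
lst[0]=4 != 3: 0 + count([4, 3], 3)
lst[0]=4 != 3: 0 + count([3], 3)
lst[0]=3 == 3: 1 + count([], 3)
= 1


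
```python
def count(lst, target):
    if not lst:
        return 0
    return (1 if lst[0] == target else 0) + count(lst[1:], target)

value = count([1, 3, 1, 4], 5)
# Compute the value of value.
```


count([1, 3, 1, 4], 5)
lst[0]=1 != 5: 0 + count([3, 1, 4], 5)
lst[0]=3 != 5: 0 + count([1, 4], 5)
lst[0]=1 != 5: 0 + count([4], 5)
lst[0]=4 != 5: 0 + count([], 5)
= 0


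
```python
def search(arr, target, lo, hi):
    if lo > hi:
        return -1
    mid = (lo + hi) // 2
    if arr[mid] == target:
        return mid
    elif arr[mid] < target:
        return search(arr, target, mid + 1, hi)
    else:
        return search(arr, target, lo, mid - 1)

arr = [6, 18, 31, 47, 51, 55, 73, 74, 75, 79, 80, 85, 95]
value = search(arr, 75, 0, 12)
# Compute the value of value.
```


search(arr, 75, 0, 12)
lo=0, hi=12, mid=6, arr[mid]=73
73 < 75, search right half
lo=7, hi=12, mid=9, arr[mid]=79
79 > 75, search left half
lo=7, hi=8, mid=7, arr[mid]=74
74 < 75, search right half
lo=8, hi=8, mid=8, arr[mid]=75
arr[8] == 75, found at index 8
= 8


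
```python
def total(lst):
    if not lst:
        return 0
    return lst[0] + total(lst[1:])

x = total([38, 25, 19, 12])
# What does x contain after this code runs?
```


total([38, 25, 19, 12])
= 38 + total([25, 19, 12])
= 38 + 25 + total([19, 12])
= 38 + 25 + 19 + total([12])
= 38 + 25 + 19 + 12 + total([])
= 38 + 25 + 19 + 12 + 0
= 94


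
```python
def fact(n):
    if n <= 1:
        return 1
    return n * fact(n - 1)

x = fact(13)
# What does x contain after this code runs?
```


fact(13)
= 13 * fact(12)
= 13 * 12 * fact(11)
= 13 * 12 * 11 * fact(10)
= 13 * 12 * 11 * 10 * fact(9)
= 13 * 12 * 11 * 10 * 9 * fact(8)
= 13 * 12 * 11 * 10 * 9 * 8 * fact(7)
= 13 * 12 * 11 * 10 * 9 * 8 * 7 * fact(6)
= 13 * 12 * 11 * 10 * 9 * 8 * 7 * 6 * fact(5)
= 13 * 12 * 11 * 10 * 9 * 8 * 7 * 6 * 5 * fact(4)
= 13 * 12 * 11 * 10 * 9 * 8 * 7 * 6 * 5 * 4 * fact(3)
= 13 * 12 * 11 * 10 * 9 * 8 * 7 * 6 * 5 * 4 * 3 * fact(2)
= 13 * 12 * 11 * 10 * 9 * 8 * 7 * 6 * 5 * 4 * 3 * 2 * fact(1)
= 13 * 12 * 11 * 10 * 9 * 8 * 7 * 6 * 5 * 4 * 3 * 2 * 1
= 6227020800


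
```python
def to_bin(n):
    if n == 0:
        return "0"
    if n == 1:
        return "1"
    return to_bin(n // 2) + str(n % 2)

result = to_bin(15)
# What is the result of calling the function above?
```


to_bin(15)
= to_bin(7) + "1"
= to_bin(3) + "1" + "1"
= to_bin(1) + "1" + "1" + "1"
= "1" + "1" + "1" + "1"
= "1111"


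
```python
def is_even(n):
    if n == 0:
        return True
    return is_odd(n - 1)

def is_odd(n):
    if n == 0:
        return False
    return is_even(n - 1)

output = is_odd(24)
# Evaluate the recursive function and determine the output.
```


is_odd(24)
= is_even(23)
= is_odd(22)
= is_even(21)
= is_odd(20)
= is_even(19)
= is_odd(18)
= is_even(17)
= is_odd(16)
= is_even(15)
= is_odd(14)
= is_even(13)
= is_odd(12)
= is_even(11)
= is_odd(10)
= is_even(9)
= is_odd(8)
= is_even(7)
= is_odd(6)
= is_even(5)
= is_odd(4)
= is_even(3)
= is_odd(2)
= is_even(1)
= is_odd(0)
n == 0: return False
= False


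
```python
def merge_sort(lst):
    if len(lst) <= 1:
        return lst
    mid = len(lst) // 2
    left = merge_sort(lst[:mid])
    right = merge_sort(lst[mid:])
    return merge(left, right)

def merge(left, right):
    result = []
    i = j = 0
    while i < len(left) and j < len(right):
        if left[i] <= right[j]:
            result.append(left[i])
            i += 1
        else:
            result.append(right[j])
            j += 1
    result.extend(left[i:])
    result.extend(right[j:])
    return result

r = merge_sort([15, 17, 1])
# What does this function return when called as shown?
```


merge_sort([15, 17, 1])
Split into [15] and [17, 1]
Left sorted: [15]
Right sorted: [1, 17]
Merge [15] and [1, 17]
= [1, 15, 17]


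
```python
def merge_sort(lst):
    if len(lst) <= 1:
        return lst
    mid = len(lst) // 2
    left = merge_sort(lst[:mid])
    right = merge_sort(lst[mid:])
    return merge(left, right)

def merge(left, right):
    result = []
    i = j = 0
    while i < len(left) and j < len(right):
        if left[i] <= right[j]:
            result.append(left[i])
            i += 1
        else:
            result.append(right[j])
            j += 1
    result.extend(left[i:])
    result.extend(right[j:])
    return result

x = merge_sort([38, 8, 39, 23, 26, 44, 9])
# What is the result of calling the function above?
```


merge_sort([38, 8, 39, 23, 26, 44, 9])
Split into [38, 8, 39] and [23, 26, 44, 9]
Left sorted: [8, 38, 39]
Right sorted: [9, 23, 26, 44]
Merge [8, 38, 39] and [9, 23, 26, 44]
= [8, 9, 23, 26, 38, 39, 44]


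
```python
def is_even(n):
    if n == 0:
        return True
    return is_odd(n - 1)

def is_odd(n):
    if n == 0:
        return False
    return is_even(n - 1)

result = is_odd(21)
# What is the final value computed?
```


is_odd(21)
= is_even(20)
= is_odd(19)
= is_even(18)
= is_odd(17)
= is_even(16)
= is_odd(15)
= is_even(14)
= is_odd(13)
= is_even(12)
= is_odd(11)
= is_even(10)
= is_odd(9)
= is_even(8)
= is_odd(7)
= is_even(6)
= is_odd(5)
= is_even(4)
= is_odd(3)
= is_even(2)
= is_odd(1)
= is_even(0)
n == 0: return True
= True


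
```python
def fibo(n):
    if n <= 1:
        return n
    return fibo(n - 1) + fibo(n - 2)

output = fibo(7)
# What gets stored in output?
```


fibo(7)
= fibo(6) + fibo(5)
= (fibo(5) + fibo(4)) + fibo(5)
Computing bottom-up: fibo(0)=0, fibo(1)=1, fibo(2)=1, fibo(3)=2, fibo(4)=3, fibo(5)=5, fibo(6)=8, fibo(7)=13
= 13


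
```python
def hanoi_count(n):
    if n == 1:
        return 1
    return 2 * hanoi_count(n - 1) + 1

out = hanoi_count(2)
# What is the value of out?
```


hanoi_count(2)
= 2 * hanoi_count(1) + 1
Now compute bottom-up:
hanoi_count(1) = 1
hanoi_count(2) = 2 * 1 + 1 = 3
= 3


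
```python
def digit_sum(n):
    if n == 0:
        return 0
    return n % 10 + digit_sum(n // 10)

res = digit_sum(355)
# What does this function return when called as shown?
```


digit_sum(355)
= 5 + digit_sum(35)
= 5 + 5 + digit_sum(3)
= 5 + 5 + 3 + digit_sum(0)
= 5 + 5 + 3 + 0
= 13


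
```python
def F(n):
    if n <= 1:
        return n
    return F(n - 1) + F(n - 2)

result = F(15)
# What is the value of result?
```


F(15)
= F(14) + F(13)
= (F(13) + F(12)) + F(13)
Computing bottom-up: F(0)=0, F(1)=1, F(2)=1, F(3)=2, F(4)=3, F(5)=5, F(6)=8, F(7)=13, F(8)=21, F(9)=34, F(10)=55, F(11)=89, F(12)=144, F(13)=233, F(14)=377, F(15)=610
= 610


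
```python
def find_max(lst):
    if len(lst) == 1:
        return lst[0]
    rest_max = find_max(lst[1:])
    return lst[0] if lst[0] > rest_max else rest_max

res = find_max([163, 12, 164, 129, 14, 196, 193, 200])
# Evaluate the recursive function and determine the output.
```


find_max([163, 12, 164, 129, 14, 196, 193, 200])
= compare 163 with find_max([12, 164, 129, 14, 196, 193, 200])
= compare 12 with find_max([164, 129, 14, 196, 193, 200])
= compare 164 with find_max([129, 14, 196, 193, 200])
= compare 129 with find_max([14, 196, 193, 200])
= compare 14 with find_max([196, 193, 200])
= compare 196 with find_max([193, 200])
= compare 193 with find_max([200])
Base: find_max([200]) = 200
compare 193 with 200: max = 200
compare 196 with 200: max = 200
compare 14 with 200: max = 200
compare 129 with 200: max = 200
compare 164 with 200: max = 200
compare 12 with 200: max = 200
compare 163 with 200: max = 200
= 200


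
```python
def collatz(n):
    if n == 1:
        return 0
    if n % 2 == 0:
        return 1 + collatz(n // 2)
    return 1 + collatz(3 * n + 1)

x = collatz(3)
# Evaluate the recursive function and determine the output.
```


collatz(3)
3 is odd -> 3*3+1 = 10 -> collatz(10)
10 is even -> collatz(5)
5 is odd -> 3*5+1 = 16 -> collatz(16)
16 is even -> collatz(8)
8 is even -> collatz(4)
4 is even -> collatz(2)
2 is even -> collatz(1)
Reached 1 after 7 steps
= 7


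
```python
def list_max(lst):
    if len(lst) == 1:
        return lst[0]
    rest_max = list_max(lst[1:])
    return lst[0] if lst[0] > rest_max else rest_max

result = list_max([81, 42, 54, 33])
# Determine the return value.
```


list_max([81, 42, 54, 33])
= compare 81 with list_max([42, 54, 33])
= compare 42 with list_max([54, 33])
= compare 54 with list_max([33])
Base: list_max([33]) = 33
compare 54 with 33: max = 54
compare 42 with 54: max = 54
compare 81 with 54: max = 81
= 81


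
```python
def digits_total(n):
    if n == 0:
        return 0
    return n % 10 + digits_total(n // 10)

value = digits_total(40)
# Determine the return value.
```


digits_total(40)
= 0 + digits_total(4)
= 0 + 4 + digits_total(0)
= 0 + 4 + 0
= 4


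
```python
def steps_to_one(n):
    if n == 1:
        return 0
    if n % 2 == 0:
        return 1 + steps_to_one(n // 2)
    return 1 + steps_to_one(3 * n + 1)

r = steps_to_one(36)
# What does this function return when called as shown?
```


steps_to_one(36)
36 is even -> steps_to_one(18)
18 is even -> steps_to_one(9)
9 is odd -> 3*9+1 = 28 -> steps_to_one(28)
28 is even -> steps_to_one(14)
14 is even -> steps_to_one(7)
7 is odd -> 3*7+1 = 22 -> steps_to_one(22)
22 is even -> steps_to_one(11)
11 is odd -> 3*11+1 = 34 -> steps_to_one(34)
34 is even -> steps_to_one(17)
17 is odd -> 3*17+1 = 52 -> steps_to_one(52)
52 is even -> steps_to_one(26)
26 is even -> steps_to_one(13)
13 is odd -> 3*13+1 = 40 -> steps_to_one(40)
40 is even -> steps_to_one(20)
20 is even -> steps_to_one(10)
10 is even -> steps_to_one(5)
5 is odd -> 3*5+1 = 16 -> steps_to_one(16)
16 is even -> steps_to_one(8)
8 is even -> steps_to_one(4)
4 is even -> steps_to_one(2)
2 is even -> steps_to_one(1)
Reached 1 after 21 steps
= 21


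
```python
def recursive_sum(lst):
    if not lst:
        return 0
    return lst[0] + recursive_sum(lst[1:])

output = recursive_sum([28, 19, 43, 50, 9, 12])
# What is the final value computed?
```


recursive_sum([28, 19, 43, 50, 9, 12])
= 28 + recursive_sum([19, 43, 50, 9, 12])
= 28 + 19 + recursive_sum([43, 50, 9, 12])
= 28 + 19 + 43 + recursive_sum([50, 9, 12])
= 28 + 19 + 43 + 50 + recursive_sum([9, 12])
= 28 + 19 + 43 + 50 + 9 + recursive_sum([12])
= 28 + 19 + 43 + 50 + 9 + 12 + recursive_sum([])
= 28 + 19 + 43 + 50 + 9 + 12 + 0
= 161


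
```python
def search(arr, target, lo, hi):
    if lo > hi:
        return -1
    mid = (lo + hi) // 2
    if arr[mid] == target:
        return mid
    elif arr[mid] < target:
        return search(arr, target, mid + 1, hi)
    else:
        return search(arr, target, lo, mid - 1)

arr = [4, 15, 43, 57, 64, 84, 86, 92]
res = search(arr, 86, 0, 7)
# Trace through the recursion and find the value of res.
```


search(arr, 86, 0, 7)
lo=0, hi=7, mid=3, arr[mid]=57
57 < 86, search right half
lo=4, hi=7, mid=5, arr[mid]=84
84 < 86, search right half
lo=6, hi=7, mid=6, arr[mid]=86
arr[6] == 86, found at index 6
= 6


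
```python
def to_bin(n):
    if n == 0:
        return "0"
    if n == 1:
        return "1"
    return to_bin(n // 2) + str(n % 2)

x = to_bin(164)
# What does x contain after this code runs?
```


to_bin(164)
= to_bin(82) + "0"
= to_bin(41) + "0" + "0"
= to_bin(20) + "1" + "0" + "0"
= to_bin(10) + "0" + "1" + "0" + "0"
= to_bin(5) + "0" + "0" + "1" + "0" + "0"
= to_bin(2) + "1" + "0" + "0" + "1" + "0" + "0"
= to_bin(1) + "0" + "1" + "0" + "0" + "1" + "0" + "0"
= "1" + "0" + "1" + "0" + "0" + "1" + "0" + "0"
= "10100100"


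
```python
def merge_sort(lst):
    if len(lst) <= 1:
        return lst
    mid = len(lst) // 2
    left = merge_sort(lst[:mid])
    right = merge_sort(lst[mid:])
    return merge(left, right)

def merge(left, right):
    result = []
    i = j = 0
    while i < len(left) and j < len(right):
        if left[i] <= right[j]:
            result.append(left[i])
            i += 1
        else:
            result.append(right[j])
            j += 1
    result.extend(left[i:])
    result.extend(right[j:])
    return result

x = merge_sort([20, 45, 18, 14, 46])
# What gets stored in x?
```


merge_sort([20, 45, 18, 14, 46])
Split into [20, 45] and [18, 14, 46]
Left sorted: [20, 45]
Right sorted: [14, 18, 46]
Merge [20, 45] and [14, 18, 46]
= [14, 18, 20, 45, 46]


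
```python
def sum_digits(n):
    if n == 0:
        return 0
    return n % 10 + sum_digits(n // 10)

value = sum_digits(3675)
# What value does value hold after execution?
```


sum_digits(3675)
= 5 + sum_digits(367)
= 5 + 7 + sum_digits(36)
= 5 + 7 + 6 + sum_digits(3)
= 5 + 7 + 6 + 3 + sum_digits(0)
= 5 + 7 + 6 + 3 + 0
= 21


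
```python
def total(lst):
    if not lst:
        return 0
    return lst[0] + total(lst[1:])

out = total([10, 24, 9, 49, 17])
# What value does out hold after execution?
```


total([10, 24, 9, 49, 17])
= 10 + total([24, 9, 49, 17])
= 10 + 24 + total([9, 49, 17])
= 10 + 24 + 9 + total([49, 17])
= 10 + 24 + 9 + 49 + total([17])
= 10 + 24 + 9 + 49 + 17 + total([])
= 10 + 24 + 9 + 49 + 17 + 0
= 109


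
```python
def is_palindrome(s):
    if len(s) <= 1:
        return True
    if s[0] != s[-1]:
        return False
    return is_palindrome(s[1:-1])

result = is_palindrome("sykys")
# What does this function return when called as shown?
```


is_palindrome("sykys")
"sykys": s[0]='s' == s[-1]='s' -> is_palindrome("yky")
"yky": s[0]='y' == s[-1]='y' -> is_palindrome("k")
"k": len <= 1 -> True
= True


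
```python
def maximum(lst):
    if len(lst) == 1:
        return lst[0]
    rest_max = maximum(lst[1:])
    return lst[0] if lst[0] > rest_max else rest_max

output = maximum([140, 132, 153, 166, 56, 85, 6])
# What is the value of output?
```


maximum([140, 132, 153, 166, 56, 85, 6])
= compare 140 with maximum([132, 153, 166, 56, 85, 6])
= compare 132 with maximum([153, 166, 56, 85, 6])
= compare 153 with maximum([166, 56, 85, 6])
= compare 166 with maximum([56, 85, 6])
= compare 56 with maximum([85, 6])
= compare 85 with maximum([6])
Base: maximum([6]) = 6
compare 85 with 6: max = 85
compare 56 with 85: max = 85
compare 166 with 85: max = 166
compare 153 with 166: max = 166
compare 132 with 166: max = 166
compare 140 with 166: max = 166
= 166


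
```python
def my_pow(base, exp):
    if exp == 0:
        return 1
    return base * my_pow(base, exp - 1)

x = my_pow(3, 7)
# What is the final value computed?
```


my_pow(3, 7)
= 3 * my_pow(3, 6)
= 3 * 3 * my_pow(3, 5)
= 3 * 3 * 3 * my_pow(3, 4)
= 3 * 3 * 3 * 3 * my_pow(3, 3)
= 3 * 3 * 3 * 3 * 3 * my_pow(3, 2)
= 3 * 3 * 3 * 3 * 3 * 3 * my_pow(3, 1)
= 3 * 3 * 3 * 3 * 3 * 3 * 3 * my_pow(3, 0)
= 3 * 3 * 3 * 3 * 3 * 3 * 3 * 1
= 2187


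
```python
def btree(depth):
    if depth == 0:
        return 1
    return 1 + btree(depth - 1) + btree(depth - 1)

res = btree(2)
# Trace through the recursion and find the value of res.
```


btree(2)
= 1 + btree(1) + btree(1)
= 1 + 2 * btree(1)
btree(k) = 2^(k+1) - 1
btree(0) = 1
btree(1) = 3
btree(2) = 7
btree(2) = 2^3 - 1 = 7


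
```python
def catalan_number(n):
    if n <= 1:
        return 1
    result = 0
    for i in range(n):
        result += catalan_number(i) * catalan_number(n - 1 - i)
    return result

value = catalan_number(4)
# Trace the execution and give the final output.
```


catalan_number(4)
= sum of catalan_number(i) * catalan_number(4-1-i) for i in 0..3
First compute sub-values bottom-up:
  catalan_number(0) = 1, catalan_number(1) = 1
  catalan_number(2) = 1*1 + 1*1 = 2
  catalan_number(3) = 1*2 + 1*1 + 2*1 = 5
Now catalan_number(4):
  catalan_number(0)*catalan_number(3) = 1*5 = 5
  catalan_number(1)*catalan_number(2) = 1*2 = 2
  catalan_number(2)*catalan_number(1) = 2*1 = 2
  catalan_number(3)*catalan_number(0) = 5*1 = 5
= 5 + 2 + 2 + 5
= 14


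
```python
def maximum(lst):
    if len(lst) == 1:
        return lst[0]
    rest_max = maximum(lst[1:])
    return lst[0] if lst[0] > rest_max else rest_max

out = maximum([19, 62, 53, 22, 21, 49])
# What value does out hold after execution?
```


maximum([19, 62, 53, 22, 21, 49])
= compare 19 with maximum([62, 53, 22, 21, 49])
= compare 62 with maximum([53, 22, 21, 49])
= compare 53 with maximum([22, 21, 49])
= compare 22 with maximum([21, 49])
= compare 21 with maximum([49])
Base: maximum([49]) = 49
compare 21 with 49: max = 49
compare 22 with 49: max = 49
compare 53 with 49: max = 53
compare 62 with 53: max = 62
compare 19 with 62: max = 62
= 62


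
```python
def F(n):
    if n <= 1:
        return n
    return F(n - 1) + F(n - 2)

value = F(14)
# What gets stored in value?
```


F(14)
= F(13) + F(12)
= (F(12) + F(11)) + F(12)
Computing bottom-up: F(0)=0, F(1)=1, F(2)=1, F(3)=2, F(4)=3, F(5)=5, F(6)=8, F(7)=13, F(8)=21, F(9)=34, F(10)=55, F(11)=89, F(12)=144, F(13)=233, F(14)=377
= 377


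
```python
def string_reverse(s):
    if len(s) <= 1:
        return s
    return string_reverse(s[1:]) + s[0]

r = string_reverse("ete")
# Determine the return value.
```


string_reverse("ete")
= string_reverse("te") + "e"
= string_reverse("e") + "t" + "e"
= "e" + "t" + "e"
= "ete"


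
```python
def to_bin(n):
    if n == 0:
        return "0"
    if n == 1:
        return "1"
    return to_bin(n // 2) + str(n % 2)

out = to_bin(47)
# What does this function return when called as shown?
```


to_bin(47)
= to_bin(23) + "1"
= to_bin(11) + "1" + "1"
= to_bin(5) + "1" + "1" + "1"
= to_bin(2) + "1" + "1" + "1" + "1"
= to_bin(1) + "0" + "1" + "1" + "1" + "1"
= "1" + "0" + "1" + "1" + "1" + "1"
= "101111"


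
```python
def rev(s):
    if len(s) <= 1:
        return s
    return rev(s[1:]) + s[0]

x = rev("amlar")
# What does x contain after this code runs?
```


rev("amlar")
= rev("mlar") + "a"
= rev("lar") + "m" + "a"
= rev("ar") + "l" + "m" + "a"
= rev("r") + "a" + "l" + "m" + "a"
= "r" + "a" + "l" + "m" + "a"
= "ralma"


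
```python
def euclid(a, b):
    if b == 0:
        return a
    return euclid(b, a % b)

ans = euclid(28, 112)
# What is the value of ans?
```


euclid(28, 112)
= euclid(112, 28 % 112) = euclid(112, 28)
= euclid(28, 112 % 28) = euclid(28, 0)
b == 0, return a = 28


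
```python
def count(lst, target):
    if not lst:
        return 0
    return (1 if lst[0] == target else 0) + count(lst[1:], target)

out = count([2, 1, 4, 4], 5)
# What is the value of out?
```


count([2, 1, 4, 4], 5)
lst[0]=2 != 5: 0 + count([1, 4, 4], 5)
lst[0]=1 != 5: 0 + count([4, 4], 5)
lst[0]=4 != 5: 0 + count([4], 5)
lst[0]=4 != 5: 0 + count([], 5)
= 0


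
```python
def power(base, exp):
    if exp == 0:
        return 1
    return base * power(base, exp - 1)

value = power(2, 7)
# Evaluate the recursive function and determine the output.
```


power(2, 7)
= 2 * power(2, 6)
= 2 * 2 * power(2, 5)
= 2 * 2 * 2 * power(2, 4)
= 2 * 2 * 2 * 2 * power(2, 3)
= 2 * 2 * 2 * 2 * 2 * power(2, 2)
= 2 * 2 * 2 * 2 * 2 * 2 * power(2, 1)
= 2 * 2 * 2 * 2 * 2 * 2 * 2 * power(2, 0)
= 2 * 2 * 2 * 2 * 2 * 2 * 2 * 1
= 128


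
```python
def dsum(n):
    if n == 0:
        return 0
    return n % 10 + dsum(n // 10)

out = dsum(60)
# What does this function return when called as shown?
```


dsum(60)
= 0 + dsum(6)
= 0 + 6 + dsum(0)
= 0 + 6 + 0
= 6


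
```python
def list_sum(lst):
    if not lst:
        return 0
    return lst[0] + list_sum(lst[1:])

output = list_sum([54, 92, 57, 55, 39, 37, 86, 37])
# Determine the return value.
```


list_sum([54, 92, 57, 55, 39, 37, 86, 37])
= 54 + list_sum([92, 57, 55, 39, 37, 86, 37])
= 54 + 92 + list_sum([57, 55, 39, 37, 86, 37])
= 54 + 92 + 57 + list_sum([55, 39, 37, 86, 37])
= 54 + 92 + 57 + 55 + list_sum([39, 37, 86, 37])
= 54 + 92 + 57 + 55 + 39 + list_sum([37, 86, 37])
= 54 + 92 + 57 + 55 + 39 + 37 + list_sum([86, 37])
= 54 + 92 + 57 + 55 + 39 + 37 + 86 + list_sum([37])
= 54 + 92 + 57 + 55 + 39 + 37 + 86 + 37 + list_sum([])
= 54 + 92 + 57 + 55 + 39 + 37 + 86 + 37 + 0
= 457


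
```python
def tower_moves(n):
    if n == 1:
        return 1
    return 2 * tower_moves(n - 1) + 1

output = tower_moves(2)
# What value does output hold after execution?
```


tower_moves(2)
= 2 * tower_moves(1) + 1
Now compute bottom-up:
tower_moves(1) = 1
tower_moves(2) = 2 * 1 + 1 = 3
= 3


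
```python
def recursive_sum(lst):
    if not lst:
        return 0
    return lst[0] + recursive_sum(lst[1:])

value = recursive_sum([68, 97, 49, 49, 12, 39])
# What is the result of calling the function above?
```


recursive_sum([68, 97, 49, 49, 12, 39])
= 68 + recursive_sum([97, 49, 49, 12, 39])
= 68 + 97 + recursive_sum([49, 49, 12, 39])
= 68 + 97 + 49 + recursive_sum([49, 12, 39])
= 68 + 97 + 49 + 49 + recursive_sum([12, 39])
= 68 + 97 + 49 + 49 + 12 + recursive_sum([39])
= 68 + 97 + 49 + 49 + 12 + 39 + recursive_sum([])
= 68 + 97 + 49 + 49 + 12 + 39 + 0
= 314


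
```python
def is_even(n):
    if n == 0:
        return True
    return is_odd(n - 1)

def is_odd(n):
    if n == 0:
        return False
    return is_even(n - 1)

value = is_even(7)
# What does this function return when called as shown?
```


is_even(7)
= is_odd(6)
= is_even(5)
= is_odd(4)
= is_even(3)
= is_odd(2)
= is_even(1)
= is_odd(0)
n == 0: return False
= False


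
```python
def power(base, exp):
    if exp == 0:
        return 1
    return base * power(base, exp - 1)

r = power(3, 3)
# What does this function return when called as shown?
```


power(3, 3)
= 3 * power(3, 2)
= 3 * 3 * power(3, 1)
= 3 * 3 * 3 * power(3, 0)
= 3 * 3 * 3 * 1
= 27


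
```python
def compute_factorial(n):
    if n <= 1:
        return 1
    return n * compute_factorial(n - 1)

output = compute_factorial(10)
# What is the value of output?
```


compute_factorial(10)
= 10 * compute_factorial(9)
= 10 * 9 * compute_factorial(8)
= 10 * 9 * 8 * compute_factorial(7)
= 10 * 9 * 8 * 7 * compute_factorial(6)
= 10 * 9 * 8 * 7 * 6 * compute_factorial(5)
= 10 * 9 * 8 * 7 * 6 * 5 * compute_factorial(4)
= 10 * 9 * 8 * 7 * 6 * 5 * 4 * compute_factorial(3)
= 10 * 9 * 8 * 7 * 6 * 5 * 4 * 3 * compute_factorial(2)
= 10 * 9 * 8 * 7 * 6 * 5 * 4 * 3 * 2 * compute_factorial(1)
= 10 * 9 * 8 * 7 * 6 * 5 * 4 * 3 * 2 * 1
= 3628800


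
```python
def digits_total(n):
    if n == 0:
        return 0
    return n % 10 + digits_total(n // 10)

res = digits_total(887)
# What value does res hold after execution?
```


digits_total(887)
= 7 + digits_total(88)
= 7 + 8 + digits_total(8)
= 7 + 8 + 8 + digits_total(0)
= 7 + 8 + 8 + 0
= 23


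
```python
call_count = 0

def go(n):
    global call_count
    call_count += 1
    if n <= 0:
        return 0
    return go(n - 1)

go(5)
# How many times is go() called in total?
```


go(5) calls go(4) calls ... calls go(0)
Total calls: 5 + 1 (for base case) = 6


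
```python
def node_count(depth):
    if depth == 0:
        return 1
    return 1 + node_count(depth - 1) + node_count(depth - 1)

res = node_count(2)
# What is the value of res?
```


node_count(2)
= 1 + node_count(1) + node_count(1)
= 1 + 2 * node_count(1)
node_count(k) = 2^(k+1) - 1
node_count(0) = 1
node_count(1) = 3
node_count(2) = 7
node_count(2) = 2^3 - 1 = 7


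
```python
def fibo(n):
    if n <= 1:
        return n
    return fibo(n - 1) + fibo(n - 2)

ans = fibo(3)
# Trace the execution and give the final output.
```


fibo(3)
= fibo(2) + fibo(1)
Computing bottom-up: fibo(0)=0, fibo(1)=1, fibo(2)=1, fibo(3)=2
= 2


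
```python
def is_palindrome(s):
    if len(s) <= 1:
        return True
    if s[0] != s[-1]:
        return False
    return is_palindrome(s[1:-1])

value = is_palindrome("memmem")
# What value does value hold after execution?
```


is_palindrome("memmem")
"memmem": s[0]='m' == s[-1]='m' -> is_palindrome("emme")
"emme": s[0]='e' == s[-1]='e' -> is_palindrome("mm")
"mm": s[0]='m' == s[-1]='m' -> is_palindrome("")
"": len <= 1 -> True
= True


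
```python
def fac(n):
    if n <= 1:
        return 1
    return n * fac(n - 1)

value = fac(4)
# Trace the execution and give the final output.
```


fac(4)
= 4 * fac(3)
= 4 * 3 * fac(2)
= 4 * 3 * 2 * fac(1)
= 4 * 3 * 2 * 1
= 24


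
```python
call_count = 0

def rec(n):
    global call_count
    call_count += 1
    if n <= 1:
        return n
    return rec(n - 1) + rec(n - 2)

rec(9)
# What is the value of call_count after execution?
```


rec(9) calls rec(8) and rec(7); each non-base call branches into two more.
Let C(k) = total number of calls made by rec(k), including the call to rec(k) itself.
Base cases: C(0) = 1, C(1) = 1
Recurrence: C(k) = 1 + C(k-1) + C(k-2)
  C(2) = 1 + C(1) + C(0) = 1 + 1 + 1 = 3
  C(3) = 1 + C(2) + C(1) = 1 + 3 + 1 = 5
  C(4) = 1 + C(3) + C(2) = 1 + 5 + 3 = 9
  C(5) = 1 + C(4) + C(3) = 1 + 9 + 5 = 15
  C(6) = 1 + C(5) + C(4) = 1 + 15 + 9 = 25
  C(7) = 1 + C(6) + C(5) = 1 + 25 + 15 = 41
  C(8) = 1 + C(7) + C(6) = 1 + 41 + 25 = 67
  C(9) = 1 + C(8) + C(7) = 1 + 67 + 41 = 109
Total calls = C(9) = 109


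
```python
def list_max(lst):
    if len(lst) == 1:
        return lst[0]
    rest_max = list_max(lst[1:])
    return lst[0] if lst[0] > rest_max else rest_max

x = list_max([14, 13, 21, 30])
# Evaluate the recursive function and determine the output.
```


list_max([14, 13, 21, 30])
= compare 14 with list_max([13, 21, 30])
= compare 13 with list_max([21, 30])
= compare 21 with list_max([30])
Base: list_max([30]) = 30
compare 21 with 30: max = 30
compare 13 with 30: max = 30
compare 14 with 30: max = 30
= 30


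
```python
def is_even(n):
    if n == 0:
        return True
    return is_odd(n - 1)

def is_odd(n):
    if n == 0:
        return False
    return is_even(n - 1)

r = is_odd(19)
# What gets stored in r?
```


is_odd(19)
= is_even(18)
= is_odd(17)
= is_even(16)
= is_odd(15)
= is_even(14)
= is_odd(13)
= is_even(12)
= is_odd(11)
= is_even(10)
= is_odd(9)
= is_even(8)
= is_odd(7)
= is_even(6)
= is_odd(5)
= is_even(4)
= is_odd(3)
= is_even(2)
= is_odd(1)
= is_even(0)
n == 0: return True
= True


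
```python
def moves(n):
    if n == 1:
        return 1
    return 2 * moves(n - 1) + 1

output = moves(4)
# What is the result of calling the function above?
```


moves(4)
= 2 * moves(3) + 1
= 2 * (2 * moves(2) + 1) + 1
= 2 * (2 * (2 * moves(1) + 1) + 1) + 1
Now compute bottom-up:
moves(1) = 1
moves(2) = 2 * 1 + 1 = 3
moves(3) = 2 * 3 + 1 = 7
moves(4) = 2 * 7 + 1 = 15
= 15


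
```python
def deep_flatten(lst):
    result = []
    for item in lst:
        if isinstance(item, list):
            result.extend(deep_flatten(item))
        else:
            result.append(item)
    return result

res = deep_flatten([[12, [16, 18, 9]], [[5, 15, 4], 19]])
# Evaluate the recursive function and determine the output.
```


deep_flatten([[12, [16, 18, 9]], [[5, 15, 4], 19]])
Processing each element:
  [12, [16, 18, 9]] is a list -> deep_flatten recursively -> [12, 16, 18, 9]
  [[5, 15, 4], 19] is a list -> deep_flatten recursively -> [5, 15, 4, 19]
= [12, 16, 18, 9, 5, 15, 4, 19]


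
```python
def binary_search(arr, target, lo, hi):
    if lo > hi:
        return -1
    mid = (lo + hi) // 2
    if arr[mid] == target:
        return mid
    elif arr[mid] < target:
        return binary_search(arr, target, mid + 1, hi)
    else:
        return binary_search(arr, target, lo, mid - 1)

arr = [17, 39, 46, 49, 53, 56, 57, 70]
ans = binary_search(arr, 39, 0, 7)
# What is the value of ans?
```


binary_search(arr, 39, 0, 7)
lo=0, hi=7, mid=3, arr[mid]=49
49 > 39, search left half
lo=0, hi=2, mid=1, arr[mid]=39
arr[1] == 39, found at index 1
= 1


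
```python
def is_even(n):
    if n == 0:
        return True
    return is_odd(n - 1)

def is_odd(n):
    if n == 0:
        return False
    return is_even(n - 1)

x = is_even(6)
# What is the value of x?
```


is_even(6)
= is_odd(5)
= is_even(4)
= is_odd(3)
= is_even(2)
= is_odd(1)
= is_even(0)
n == 0: return True
= True


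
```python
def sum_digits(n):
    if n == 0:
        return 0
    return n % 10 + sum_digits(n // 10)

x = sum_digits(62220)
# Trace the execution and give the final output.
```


sum_digits(62220)
= 0 + sum_digits(6222)
= 0 + 2 + sum_digits(622)
= 0 + 2 + 2 + sum_digits(62)
= 0 + 2 + 2 + 2 + sum_digits(6)
= 0 + 2 + 2 + 2 + 6 + sum_digits(0)
= 0 + 2 + 2 + 2 + 6 + 0
= 12


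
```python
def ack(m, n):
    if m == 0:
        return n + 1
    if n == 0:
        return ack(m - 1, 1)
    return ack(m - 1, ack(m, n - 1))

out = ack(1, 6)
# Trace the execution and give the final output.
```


ack(1, 6)
= ack(0, ack(1, 5))
First compute ack(1, 5) = 7
= ack(0, 7)
= 8


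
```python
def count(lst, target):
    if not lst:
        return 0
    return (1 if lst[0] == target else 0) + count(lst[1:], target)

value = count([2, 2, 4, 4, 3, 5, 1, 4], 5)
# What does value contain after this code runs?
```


count([2, 2, 4, 4, 3, 5, 1, 4], 5)
lst[0]=2 != 5: 0 + count([2, 4, 4, 3, 5, 1, 4], 5)
lst[0]=2 != 5: 0 + count([4, 4, 3, 5, 1, 4], 5)
lst[0]=4 != 5: 0 + count([4, 3, 5, 1, 4], 5)
lst[0]=4 != 5: 0 + count([3, 5, 1, 4], 5)
lst[0]=3 != 5: 0 + count([5, 1, 4], 5)
lst[0]=5 == 5: 1 + count([1, 4], 5)
lst[0]=1 != 5: 0 + count([4], 5)
lst[0]=4 != 5: 0 + count([], 5)
= 1


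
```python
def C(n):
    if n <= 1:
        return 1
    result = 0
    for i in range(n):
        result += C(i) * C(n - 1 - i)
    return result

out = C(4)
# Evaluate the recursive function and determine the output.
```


C(4)
= sum of C(i) * C(4-1-i) for i in 0..3
First compute sub-values bottom-up:
  C(0) = 1, C(1) = 1
  C(2) = 1*1 + 1*1 = 2
  C(3) = 1*2 + 1*1 + 2*1 = 5
Now C(4):
  C(0)*C(3) = 1*5 = 5
  C(1)*C(2) = 1*2 = 2
  C(2)*C(1) = 2*1 = 2
  C(3)*C(0) = 5*1 = 5
= 5 + 2 + 2 + 5
= 14


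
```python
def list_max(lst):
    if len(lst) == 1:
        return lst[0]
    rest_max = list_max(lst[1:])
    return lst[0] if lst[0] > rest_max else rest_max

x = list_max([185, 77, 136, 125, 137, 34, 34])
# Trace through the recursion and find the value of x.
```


list_max([185, 77, 136, 125, 137, 34, 34])
= compare 185 with list_max([77, 136, 125, 137, 34, 34])
= compare 77 with list_max([136, 125, 137, 34, 34])
= compare 136 with list_max([125, 137, 34, 34])
= compare 125 with list_max([137, 34, 34])
= compare 137 with list_max([34, 34])
= compare 34 with list_max([34])
Base: list_max([34]) = 34
compare 34 with 34: max = 34
compare 137 with 34: max = 137
compare 125 with 137: max = 137
compare 136 with 137: max = 137
compare 77 with 137: max = 137
compare 185 with 137: max = 185
= 185


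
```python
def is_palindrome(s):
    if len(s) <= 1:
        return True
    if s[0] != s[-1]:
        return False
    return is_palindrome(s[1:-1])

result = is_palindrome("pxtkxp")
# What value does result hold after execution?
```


is_palindrome("pxtkxp")
"pxtkxp": s[0]='p' == s[-1]='p' -> is_palindrome("xtkx")
"xtkx": s[0]='x' == s[-1]='x' -> is_palindrome("tk")
"tk": s[0]='t' != s[-1]='k' -> False
= False


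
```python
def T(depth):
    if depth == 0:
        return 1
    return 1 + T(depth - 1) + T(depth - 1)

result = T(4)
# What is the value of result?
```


T(4)
= 1 + T(3) + T(3)
= 1 + 2 * T(3)
T(k) = 2^(k+1) - 1
T(0) = 1
T(1) = 3
T(2) = 7
T(3) = 15
T(4) = 31
T(4) = 2^5 - 1 = 31


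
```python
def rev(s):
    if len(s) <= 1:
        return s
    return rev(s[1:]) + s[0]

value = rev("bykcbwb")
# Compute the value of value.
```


rev("bykcbwb")
= rev("ykcbwb") + "b"
= rev("kcbwb") + "y" + "b"
= rev("cbwb") + "k" + "y" + "b"
= rev("bwb") + "c" + "k" + "y" + "b"
= rev("wb") + "b" + "c" + "k" + "y" + "b"
= rev("b") + "w" + "b" + "c" + "k" + "y" + "b"
= "b" + "w" + "b" + "c" + "k" + "y" + "b"
= "bwbckyb"


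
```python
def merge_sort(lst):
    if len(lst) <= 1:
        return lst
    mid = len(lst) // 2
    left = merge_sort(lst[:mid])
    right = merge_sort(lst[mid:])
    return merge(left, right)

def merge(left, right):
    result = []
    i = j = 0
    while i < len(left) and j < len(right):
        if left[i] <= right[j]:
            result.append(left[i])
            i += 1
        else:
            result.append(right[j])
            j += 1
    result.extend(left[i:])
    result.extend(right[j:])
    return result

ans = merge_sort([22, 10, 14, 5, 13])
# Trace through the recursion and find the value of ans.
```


merge_sort([22, 10, 14, 5, 13])
Split into [22, 10] and [14, 5, 13]
Left sorted: [10, 22]
Right sorted: [5, 13, 14]
Merge [10, 22] and [5, 13, 14]
= [5, 10, 13, 14, 22]


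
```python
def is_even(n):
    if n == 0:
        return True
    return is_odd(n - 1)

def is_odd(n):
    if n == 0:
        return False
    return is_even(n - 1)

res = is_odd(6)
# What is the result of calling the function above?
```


is_odd(6)
= is_even(5)
= is_odd(4)
= is_even(3)
= is_odd(2)
= is_even(1)
= is_odd(0)
n == 0: return False
= False
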